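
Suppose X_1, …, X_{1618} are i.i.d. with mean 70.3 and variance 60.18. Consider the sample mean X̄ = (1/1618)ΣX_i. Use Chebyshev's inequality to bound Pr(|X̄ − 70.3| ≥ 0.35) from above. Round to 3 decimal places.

0.304

Var(X̄) = Var(X_i)/n = 60.18/1618 = 0.037194.
Chebyshev: Pr(|X̄ − 70.3| ≥ 0.35) ≤ Var(X̄)/(0.35)² = 60.18/(1618·0.35²) = 0.3036.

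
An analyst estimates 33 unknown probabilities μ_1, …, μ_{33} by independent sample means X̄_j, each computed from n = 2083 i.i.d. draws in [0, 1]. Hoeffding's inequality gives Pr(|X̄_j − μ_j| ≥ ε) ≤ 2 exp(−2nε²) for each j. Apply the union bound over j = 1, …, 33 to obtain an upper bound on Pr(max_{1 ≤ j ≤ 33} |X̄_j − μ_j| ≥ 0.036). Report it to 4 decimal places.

Per-experiment Hoeffding bound: 2·exp(−2·2083·0.036²) = 2·exp(−5.39914) = 0.009041.
Union bound over 33 events: 33·0.009041 = 0.29835.

0.2984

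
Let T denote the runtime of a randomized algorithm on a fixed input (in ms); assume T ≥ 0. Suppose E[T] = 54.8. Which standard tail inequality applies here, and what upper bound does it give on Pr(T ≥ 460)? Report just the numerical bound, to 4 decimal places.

Only the mean of a non-negative variable is known, so Markov's inequality is the applicable tail bound.
Markov's inequality: for a non-negative random variable, Pr(T ≥ a) ≤ E[T]/a.
Here E[T] = 54.8 and a = 460, so the bound is 54.8/460 = 0.1191.

0.1191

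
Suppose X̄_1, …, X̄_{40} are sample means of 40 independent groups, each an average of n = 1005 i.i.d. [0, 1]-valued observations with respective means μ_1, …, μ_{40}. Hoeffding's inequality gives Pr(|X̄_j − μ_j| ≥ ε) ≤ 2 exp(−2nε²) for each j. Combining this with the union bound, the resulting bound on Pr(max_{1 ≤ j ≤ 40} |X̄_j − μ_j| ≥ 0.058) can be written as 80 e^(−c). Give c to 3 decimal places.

6.762

Union bound over the 40 events: Pr(max_{1 ≤ j ≤ 40} |X̄_j − μ_j| ≥ 0.058) ≤ 40·2·exp(−2nε²) = 80 exp(−2·1005·0.058²).
So c = 2·1005·0.058² = 6.7616.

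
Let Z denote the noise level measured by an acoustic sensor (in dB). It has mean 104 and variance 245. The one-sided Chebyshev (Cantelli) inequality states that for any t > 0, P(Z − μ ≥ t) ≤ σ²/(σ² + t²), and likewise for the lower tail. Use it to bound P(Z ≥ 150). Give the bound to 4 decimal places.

Here σ² = 245 and t = 46, so σ² + t² = 2361.
Cantelli's bound: 245/2361 = 0.1038.

0.1038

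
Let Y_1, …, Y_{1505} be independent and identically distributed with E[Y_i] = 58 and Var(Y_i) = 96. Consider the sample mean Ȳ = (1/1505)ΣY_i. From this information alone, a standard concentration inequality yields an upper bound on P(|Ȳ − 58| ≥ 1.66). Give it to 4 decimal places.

0.0231

With mean and variance of each term known, Chebyshev's inequality bounds the deviation of the sum (or sample mean).
Var(Ȳ) = Var(Y_i)/n = 96/1505 = 0.063787.
Chebyshev: P(|Ȳ − 58| ≥ 1.66) ≤ Var(Ȳ)/(1.66)² = 96/(1505·1.66²) = 0.0231.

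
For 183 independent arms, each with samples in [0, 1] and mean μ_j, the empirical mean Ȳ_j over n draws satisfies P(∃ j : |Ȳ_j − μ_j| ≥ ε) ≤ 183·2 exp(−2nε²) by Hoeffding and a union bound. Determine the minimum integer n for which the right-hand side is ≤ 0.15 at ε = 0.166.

Need 2·183·exp(−2nε²) ≤ 0.15, i.e. exp(−2nε²) ≤ 0.15/366.
So 2nε² ≥ ln(366/0.15) = 7.799753.
Hence n ≥ 7.799753/(2·0.166²) = 141.525.
The smallest integer n is 142.

142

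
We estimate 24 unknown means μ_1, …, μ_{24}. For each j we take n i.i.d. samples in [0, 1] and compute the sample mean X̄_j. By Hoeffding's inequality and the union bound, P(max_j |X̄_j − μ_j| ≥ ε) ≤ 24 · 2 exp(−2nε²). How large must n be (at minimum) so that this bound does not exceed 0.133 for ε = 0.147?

Need 2·24·exp(−2nε²) ≤ 0.133, i.e. exp(−2nε²) ≤ 0.133/48.
So 2nε² ≥ ln(48/0.133) = 5.888607.
Hence n ≥ 5.888607/(2·0.147²) = 136.254.
The smallest integer n is 137.

137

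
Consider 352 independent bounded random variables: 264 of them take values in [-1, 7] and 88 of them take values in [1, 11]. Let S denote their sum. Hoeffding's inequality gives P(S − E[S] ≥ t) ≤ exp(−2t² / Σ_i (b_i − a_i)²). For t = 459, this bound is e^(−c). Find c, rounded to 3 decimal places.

16.398

Σ(b_i − a_i)² = 264·8² + 88·10² = 25696.
c = 2t² / 25696 = 2·459² / 25696 = 16.3980.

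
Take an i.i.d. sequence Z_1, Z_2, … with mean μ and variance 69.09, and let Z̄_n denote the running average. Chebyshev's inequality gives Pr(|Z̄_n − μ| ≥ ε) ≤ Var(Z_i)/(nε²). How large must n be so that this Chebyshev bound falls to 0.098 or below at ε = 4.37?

Require 69.09/(n·4.37²) ≤ 0.098, i.e. n ≥ 69.09/(0.098·4.37²) = 36.917.
The smallest integer n is 37.

37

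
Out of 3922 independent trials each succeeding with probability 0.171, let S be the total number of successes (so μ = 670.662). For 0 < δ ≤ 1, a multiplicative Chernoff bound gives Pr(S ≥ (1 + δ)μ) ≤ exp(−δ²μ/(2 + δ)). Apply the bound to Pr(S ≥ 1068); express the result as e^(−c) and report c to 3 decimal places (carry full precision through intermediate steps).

90.804

Write 1068 = (1 + δ)μ, so δ = 1068/670.662 − 1 = 0.5924564…
Then the exponent is δ²μ/(2 + δ) = (1068 − μ)² / (μ·(2 + δ)) = 90.804013.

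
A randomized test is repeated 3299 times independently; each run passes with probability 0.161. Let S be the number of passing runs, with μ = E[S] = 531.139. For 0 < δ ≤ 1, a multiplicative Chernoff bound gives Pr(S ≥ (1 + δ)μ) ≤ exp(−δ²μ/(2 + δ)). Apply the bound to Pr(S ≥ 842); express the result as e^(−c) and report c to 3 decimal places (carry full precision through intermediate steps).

Write 842 = (1 + δ)μ, so δ = 842/531.139 − 1 = 0.5852724…
Then the exponent is δ²μ/(2 + δ) = (842 − μ)² / (μ·(2 + δ)) = 70.374930.

70.375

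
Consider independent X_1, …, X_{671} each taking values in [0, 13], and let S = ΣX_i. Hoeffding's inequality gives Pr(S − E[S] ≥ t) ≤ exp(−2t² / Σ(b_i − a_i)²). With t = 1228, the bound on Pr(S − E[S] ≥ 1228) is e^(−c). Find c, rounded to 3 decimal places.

Σ(b_i − a_i)² = 671·(13)² = 113399.
c = 2t²/113399 = 2·1228²/113399 = 26.5961.

26.596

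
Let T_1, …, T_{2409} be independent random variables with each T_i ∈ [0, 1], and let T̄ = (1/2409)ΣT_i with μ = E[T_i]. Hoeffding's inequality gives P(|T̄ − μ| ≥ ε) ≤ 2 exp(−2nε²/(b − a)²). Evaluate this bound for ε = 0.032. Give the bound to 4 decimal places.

0.0144

Exponent: 2nε²/(b − a)² = 2·2409·0.032² / 1² = 4.93363.
Bound = 2·exp(−4.93363) = 0.01440.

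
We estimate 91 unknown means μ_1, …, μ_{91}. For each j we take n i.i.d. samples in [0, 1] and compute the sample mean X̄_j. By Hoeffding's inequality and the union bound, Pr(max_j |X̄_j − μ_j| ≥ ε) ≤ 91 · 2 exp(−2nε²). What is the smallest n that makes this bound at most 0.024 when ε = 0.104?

Need 2·91·exp(−2nε²) ≤ 0.024, i.e. exp(−2nε²) ≤ 0.024/182.
So 2nε² ≥ ln(182/0.024) = 8.933708.
Hence n ≥ 8.933708/(2·0.104²) = 412.986.
The smallest integer n is 413.

413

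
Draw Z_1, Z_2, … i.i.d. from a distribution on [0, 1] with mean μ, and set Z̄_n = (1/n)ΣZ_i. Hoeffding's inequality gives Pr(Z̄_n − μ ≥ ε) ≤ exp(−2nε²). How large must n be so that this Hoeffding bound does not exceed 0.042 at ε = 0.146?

Require exp(−2nε²) ≤ 0.042, i.e. 2nε² ≥ ln(1/0.042) = 3.170086.
So n ≥ 3.170086 / (2·0.146²) = 74.359.
The smallest integer n is 75.

75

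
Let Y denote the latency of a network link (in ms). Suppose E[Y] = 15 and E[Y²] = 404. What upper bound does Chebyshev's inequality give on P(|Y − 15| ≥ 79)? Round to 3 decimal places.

0.029

Var(Y) = E[Y²] − (E[Y])² = 404 − 225 = 179.
Chebyshev's inequality: P(|Y − μ| ≥ t) ≤ Var(Y)/t² = 179/6241 = 0.0287.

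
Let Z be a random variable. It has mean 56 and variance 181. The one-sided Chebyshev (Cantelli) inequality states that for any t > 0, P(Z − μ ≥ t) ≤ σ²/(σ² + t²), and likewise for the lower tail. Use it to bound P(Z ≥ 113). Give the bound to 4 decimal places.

Here σ² = 181 and t = 57, so σ² + t² = 3430.
Cantelli's bound: 181/3430 = 0.0528.

0.0528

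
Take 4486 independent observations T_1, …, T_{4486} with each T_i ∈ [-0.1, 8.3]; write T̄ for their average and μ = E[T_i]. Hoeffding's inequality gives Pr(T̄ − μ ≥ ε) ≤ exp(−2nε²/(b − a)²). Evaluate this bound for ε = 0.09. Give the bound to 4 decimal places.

Exponent: 2nε²/(b − a)² = 2·4486·0.09² / 8.4² = 1.02995.
Bound = exp(−1.02995) = 0.35703.

0.3570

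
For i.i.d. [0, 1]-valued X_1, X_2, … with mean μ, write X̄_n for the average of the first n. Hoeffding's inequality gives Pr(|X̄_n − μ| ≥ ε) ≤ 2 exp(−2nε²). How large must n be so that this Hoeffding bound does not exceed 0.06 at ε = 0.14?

Require 2·exp(−2nε²) ≤ 0.06, i.e. 2nε² ≥ ln(2/0.06) = 3.506558.
So n ≥ 3.506558 / (2·0.14²) = 89.453.
The smallest integer n is 90.

90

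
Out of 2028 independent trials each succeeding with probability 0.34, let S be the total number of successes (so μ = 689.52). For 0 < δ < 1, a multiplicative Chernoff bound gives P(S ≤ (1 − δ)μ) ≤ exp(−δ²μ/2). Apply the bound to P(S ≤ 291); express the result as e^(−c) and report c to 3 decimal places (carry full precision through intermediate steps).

115.166

Write 291 = (1 − δ)μ, so δ = 1 − 291/689.52 = 0.5779673…
Then the exponent is δ²μ/2 = (μ − 291)²/(2μ) = 115.165761.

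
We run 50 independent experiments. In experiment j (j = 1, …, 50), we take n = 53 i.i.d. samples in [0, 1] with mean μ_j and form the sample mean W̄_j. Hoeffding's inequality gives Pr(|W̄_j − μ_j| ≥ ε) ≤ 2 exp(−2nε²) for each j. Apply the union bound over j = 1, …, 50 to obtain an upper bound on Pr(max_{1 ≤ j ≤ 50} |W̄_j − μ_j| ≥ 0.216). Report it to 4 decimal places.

0.7115

Per-experiment Hoeffding bound: 2·exp(−2·53·0.216²) = 2·exp(−4.94554) = 0.01423.
Union bound over 50 events: 50·0.01423 = 0.71151.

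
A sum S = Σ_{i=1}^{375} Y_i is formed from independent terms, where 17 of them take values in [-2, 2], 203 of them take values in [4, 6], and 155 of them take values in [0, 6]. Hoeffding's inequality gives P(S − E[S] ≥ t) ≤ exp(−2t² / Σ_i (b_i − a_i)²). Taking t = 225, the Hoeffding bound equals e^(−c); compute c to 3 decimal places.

15.194

Σ(b_i − a_i)² = 17·4² + 203·2² + 155·6² = 6664.
c = 2t² / 6664 = 2·225² / 6664 = 15.1936.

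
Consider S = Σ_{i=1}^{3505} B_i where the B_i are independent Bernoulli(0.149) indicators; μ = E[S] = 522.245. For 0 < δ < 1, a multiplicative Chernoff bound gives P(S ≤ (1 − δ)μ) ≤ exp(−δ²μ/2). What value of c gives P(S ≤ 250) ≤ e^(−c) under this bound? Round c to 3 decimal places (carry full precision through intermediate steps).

Write 250 = (1 − δ)μ, so δ = 1 − 250/522.245 = 0.5212975…
Then the exponent is δ²μ/2 = (μ − 250)²/(2μ) = 70.960316.

70.960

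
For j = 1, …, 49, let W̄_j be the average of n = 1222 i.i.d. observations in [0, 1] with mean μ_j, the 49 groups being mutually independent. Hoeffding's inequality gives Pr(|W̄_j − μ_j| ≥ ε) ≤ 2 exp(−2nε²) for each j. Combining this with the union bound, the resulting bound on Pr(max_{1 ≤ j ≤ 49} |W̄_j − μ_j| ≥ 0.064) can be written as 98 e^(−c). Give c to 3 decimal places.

10.011

Union bound over the 49 events: Pr(max_{1 ≤ j ≤ 49} |W̄_j − μ_j| ≥ 0.064) ≤ 49·2·exp(−2nε²) = 98 exp(−2·1222·0.064²).
So c = 2·1222·0.064² = 10.0106.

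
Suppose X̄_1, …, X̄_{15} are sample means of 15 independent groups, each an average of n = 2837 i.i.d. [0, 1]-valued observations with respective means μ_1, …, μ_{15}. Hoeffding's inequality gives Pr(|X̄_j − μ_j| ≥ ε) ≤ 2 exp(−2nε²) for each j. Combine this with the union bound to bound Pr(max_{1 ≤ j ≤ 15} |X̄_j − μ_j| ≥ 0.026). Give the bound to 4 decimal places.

Per-experiment Hoeffding bound: 2·exp(−2·2837·0.026²) = 2·exp(−3.83562) = 0.043176.
Union bound over 15 events: 15·0.043176 = 0.64764.

0.6476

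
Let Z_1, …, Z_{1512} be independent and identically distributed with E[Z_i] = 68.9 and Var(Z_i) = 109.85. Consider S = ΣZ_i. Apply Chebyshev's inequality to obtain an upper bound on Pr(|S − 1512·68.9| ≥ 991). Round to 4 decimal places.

Var(S) = n·Var(Z_i) = 1512·109.85 = 166093.2.
Chebyshev: Pr(|S − 1512·68.9| ≥ 991) ≤ Var(S)/991² = 166093.2/982081 = 0.1691.

0.1691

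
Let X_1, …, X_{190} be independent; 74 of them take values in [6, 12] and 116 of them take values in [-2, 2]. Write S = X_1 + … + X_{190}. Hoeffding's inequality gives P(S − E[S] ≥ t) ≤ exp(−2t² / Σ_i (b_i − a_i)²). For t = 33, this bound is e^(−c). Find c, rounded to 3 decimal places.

Σ(b_i − a_i)² = 74·6² + 116·4² = 4520.
c = 2t² / 4520 = 2·33² / 4520 = 0.4819.

0.482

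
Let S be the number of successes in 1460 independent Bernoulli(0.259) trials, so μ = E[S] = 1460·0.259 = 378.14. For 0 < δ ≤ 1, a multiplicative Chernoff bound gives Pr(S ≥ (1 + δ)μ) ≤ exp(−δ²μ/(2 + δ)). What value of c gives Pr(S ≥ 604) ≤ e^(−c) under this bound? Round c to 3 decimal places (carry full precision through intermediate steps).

Write 604 = (1 + δ)μ, so δ = 604/378.14 − 1 = 0.597292…
Then the exponent is δ²μ/(2 + δ) = (604 − μ)² / (μ·(2 + δ)) = 51.940395.

51.940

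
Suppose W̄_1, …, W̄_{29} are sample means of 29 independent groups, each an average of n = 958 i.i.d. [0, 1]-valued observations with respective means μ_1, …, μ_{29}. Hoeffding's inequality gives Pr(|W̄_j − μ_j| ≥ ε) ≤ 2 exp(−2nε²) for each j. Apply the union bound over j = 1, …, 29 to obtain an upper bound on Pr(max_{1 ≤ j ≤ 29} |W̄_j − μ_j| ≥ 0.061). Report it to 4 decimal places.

0.0465

Per-experiment Hoeffding bound: 2·exp(−2·958·0.061²) = 2·exp(−7.12944) = 0.0016023.
Union bound over 29 events: 29·0.0016023 = 0.04647.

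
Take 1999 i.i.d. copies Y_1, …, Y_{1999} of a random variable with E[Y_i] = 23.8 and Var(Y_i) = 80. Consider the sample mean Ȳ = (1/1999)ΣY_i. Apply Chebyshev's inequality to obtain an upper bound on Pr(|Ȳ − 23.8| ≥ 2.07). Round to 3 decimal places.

Var(Ȳ) = Var(Y_i)/n = 80/1999 = 0.04002.
Chebyshev: Pr(|Ȳ − 23.8| ≥ 2.07) ≤ Var(Ȳ)/(2.07)² = 80/(1999·2.07²) = 0.0093.

0.009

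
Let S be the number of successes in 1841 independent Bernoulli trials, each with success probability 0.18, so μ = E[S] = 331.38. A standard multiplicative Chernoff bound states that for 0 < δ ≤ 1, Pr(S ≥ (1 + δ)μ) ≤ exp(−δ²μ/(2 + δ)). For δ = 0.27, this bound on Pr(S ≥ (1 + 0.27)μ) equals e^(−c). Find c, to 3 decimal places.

10.642

c = δ²μ/(2 + δ) = 0.27²·331.38/(2 + 0.27) = 10.6421.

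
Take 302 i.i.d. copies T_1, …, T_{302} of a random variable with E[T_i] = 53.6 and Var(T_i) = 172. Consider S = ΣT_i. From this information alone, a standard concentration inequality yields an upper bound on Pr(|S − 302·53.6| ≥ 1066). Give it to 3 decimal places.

With mean and variance of each term known, Chebyshev's inequality bounds the deviation of the sum (or sample mean).
Var(S) = n·Var(T_i) = 302·172 = 51944.
Chebyshev: Pr(|S − 302·53.6| ≥ 1066) ≤ Var(S)/1066² = 51944/1136356 = 0.0457.

0.046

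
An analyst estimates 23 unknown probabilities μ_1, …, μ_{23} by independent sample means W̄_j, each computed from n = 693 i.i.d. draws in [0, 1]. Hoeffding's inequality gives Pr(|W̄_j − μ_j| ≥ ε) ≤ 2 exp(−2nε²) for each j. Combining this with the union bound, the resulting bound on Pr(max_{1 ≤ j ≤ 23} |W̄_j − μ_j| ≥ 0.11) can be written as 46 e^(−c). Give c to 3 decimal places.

Union bound over the 23 events: Pr(max_{1 ≤ j ≤ 23} |W̄_j − μ_j| ≥ 0.11) ≤ 23·2·exp(−2nε²) = 46 exp(−2·693·0.11²).
So c = 2·693·0.11² = 16.7706.

16.771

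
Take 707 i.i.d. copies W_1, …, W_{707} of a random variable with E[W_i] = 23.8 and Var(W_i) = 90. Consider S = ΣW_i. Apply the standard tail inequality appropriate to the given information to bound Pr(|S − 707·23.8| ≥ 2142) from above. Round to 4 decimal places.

With mean and variance of each term known, Chebyshev's inequality bounds the deviation of the sum (or sample mean).
Var(S) = n·Var(W_i) = 707·90 = 63630.
Chebyshev: Pr(|S − 707·23.8| ≥ 2142) ≤ Var(S)/2142² = 63630/4588164 = 0.0139.

0.0139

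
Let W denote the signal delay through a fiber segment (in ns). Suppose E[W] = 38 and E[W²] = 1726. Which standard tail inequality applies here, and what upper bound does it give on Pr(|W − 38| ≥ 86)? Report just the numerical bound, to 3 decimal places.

0.038

The first two moments determine the variance, so Chebyshev's inequality is the sharpest standard bound available.
Var(W) = E[W²] − (E[W])² = 1726 − 1444 = 282.
Chebyshev's inequality: Pr(|W − μ| ≥ t) ≤ Var(W)/t² = 282/7396 = 0.0381.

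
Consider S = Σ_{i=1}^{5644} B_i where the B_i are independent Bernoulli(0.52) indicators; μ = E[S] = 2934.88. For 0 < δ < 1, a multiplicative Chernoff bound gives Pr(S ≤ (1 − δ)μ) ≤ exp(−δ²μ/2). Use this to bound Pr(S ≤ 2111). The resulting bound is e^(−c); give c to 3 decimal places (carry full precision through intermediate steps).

Write 2111 = (1 − δ)μ, so δ = 1 − 2111/2934.88 = 0.2807202…
Then the exponent is δ²μ/2 = (μ − 2111)²/(2μ) = 115.639865.

115.640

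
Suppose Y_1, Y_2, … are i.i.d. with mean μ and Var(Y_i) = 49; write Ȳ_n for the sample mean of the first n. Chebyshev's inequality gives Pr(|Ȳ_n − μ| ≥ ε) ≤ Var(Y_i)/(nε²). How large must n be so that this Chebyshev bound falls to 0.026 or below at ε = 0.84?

2671

Require 49/(n·0.84²) ≤ 0.026, i.e. n ≥ 49/(0.026·0.84²) = 2670.940.
The smallest integer n is 2671.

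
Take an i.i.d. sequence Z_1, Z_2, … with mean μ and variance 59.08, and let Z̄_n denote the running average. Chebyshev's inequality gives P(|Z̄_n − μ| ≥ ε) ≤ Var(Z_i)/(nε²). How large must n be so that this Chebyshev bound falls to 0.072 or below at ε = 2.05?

Require 59.08/(n·2.05²) ≤ 0.072, i.e. n ≥ 59.08/(0.072·2.05²) = 195.254.
The smallest integer n is 196.

196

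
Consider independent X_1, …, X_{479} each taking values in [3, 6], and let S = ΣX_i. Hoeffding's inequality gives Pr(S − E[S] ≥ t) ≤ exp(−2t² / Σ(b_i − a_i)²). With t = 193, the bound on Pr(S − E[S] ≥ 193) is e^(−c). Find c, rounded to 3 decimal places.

17.281

Σ(b_i − a_i)² = 479·(3)² = 4311.
c = 2t²/4311 = 2·193²/4311 = 17.2809.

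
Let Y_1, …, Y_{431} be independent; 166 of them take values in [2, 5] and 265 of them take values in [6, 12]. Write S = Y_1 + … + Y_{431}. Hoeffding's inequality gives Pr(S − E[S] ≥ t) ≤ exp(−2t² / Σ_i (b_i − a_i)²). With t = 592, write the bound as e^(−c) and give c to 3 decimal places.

Σ(b_i − a_i)² = 166·3² + 265·6² = 11034.
c = 2t² / 11034 = 2·592² / 11034 = 63.5244.

63.524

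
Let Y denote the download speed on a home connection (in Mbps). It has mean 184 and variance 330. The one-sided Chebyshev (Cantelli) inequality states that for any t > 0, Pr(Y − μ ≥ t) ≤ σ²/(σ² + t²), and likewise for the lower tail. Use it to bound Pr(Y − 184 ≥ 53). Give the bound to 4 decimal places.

0.1051

Here σ² = 330 and t = 53, so σ² + t² = 3139.
Cantelli's bound: 330/3139 = 0.1051.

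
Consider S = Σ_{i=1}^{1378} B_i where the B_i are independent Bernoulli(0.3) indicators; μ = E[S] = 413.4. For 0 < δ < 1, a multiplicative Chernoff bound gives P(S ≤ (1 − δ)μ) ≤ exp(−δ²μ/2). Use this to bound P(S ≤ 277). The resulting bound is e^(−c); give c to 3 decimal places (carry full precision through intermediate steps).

Write 277 = (1 − δ)μ, so δ = 1 − 277/413.4 = 0.3299468…
Then the exponent is δ²μ/2 = (μ − 277)²/(2μ) = 22.502371.

22.502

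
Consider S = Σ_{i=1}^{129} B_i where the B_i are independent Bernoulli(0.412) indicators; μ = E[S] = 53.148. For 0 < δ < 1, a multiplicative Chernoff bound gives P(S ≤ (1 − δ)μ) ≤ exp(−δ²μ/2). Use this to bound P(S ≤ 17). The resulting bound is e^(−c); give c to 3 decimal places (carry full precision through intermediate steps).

Write 17 = (1 − δ)μ, so δ = 1 − 17/53.148 = 0.6801385…
Then the exponent is δ²μ/2 = (μ − 17)²/(2μ) = 12.292823.

12.293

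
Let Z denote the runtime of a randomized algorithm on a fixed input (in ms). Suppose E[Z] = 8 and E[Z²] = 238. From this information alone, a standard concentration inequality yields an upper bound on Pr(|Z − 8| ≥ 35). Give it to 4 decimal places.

0.1420

The first two moments determine the variance, so Chebyshev's inequality is the sharpest standard bound available.
Var(Z) = E[Z²] − (E[Z])² = 238 − 64 = 174.
Chebyshev's inequality: Pr(|Z − μ| ≥ t) ≤ Var(Z)/t² = 174/1225 = 0.1420.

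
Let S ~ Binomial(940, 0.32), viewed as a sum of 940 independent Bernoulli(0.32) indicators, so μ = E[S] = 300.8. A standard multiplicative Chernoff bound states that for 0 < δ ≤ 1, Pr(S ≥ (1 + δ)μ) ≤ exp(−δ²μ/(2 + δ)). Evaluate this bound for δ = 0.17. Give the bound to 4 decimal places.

0.0182

Exponent = δ²μ/(2 + δ) = 0.17²·300.8/2.17 = 4.0060.
Bound = exp(−4.0060) = 0.01821.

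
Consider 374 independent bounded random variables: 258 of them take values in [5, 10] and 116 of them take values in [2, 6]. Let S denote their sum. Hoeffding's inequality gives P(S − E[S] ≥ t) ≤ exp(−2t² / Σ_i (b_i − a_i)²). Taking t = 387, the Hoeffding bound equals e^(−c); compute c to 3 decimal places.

Σ(b_i − a_i)² = 258·5² + 116·4² = 8306.
c = 2t² / 8306 = 2·387² / 8306 = 36.0628.

36.063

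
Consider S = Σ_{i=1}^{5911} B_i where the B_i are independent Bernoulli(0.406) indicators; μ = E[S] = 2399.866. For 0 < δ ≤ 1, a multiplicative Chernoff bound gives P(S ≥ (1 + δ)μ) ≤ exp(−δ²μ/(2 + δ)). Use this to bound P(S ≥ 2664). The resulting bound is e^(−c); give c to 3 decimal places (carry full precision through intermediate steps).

Write 2664 = (1 + δ)μ, so δ = 2664/2399.866 − 1 = 0.110062…
Then the exponent is δ²μ/(2 + δ) = (2664 − μ)² / (μ·(2 + δ)) = 13.777373.

13.777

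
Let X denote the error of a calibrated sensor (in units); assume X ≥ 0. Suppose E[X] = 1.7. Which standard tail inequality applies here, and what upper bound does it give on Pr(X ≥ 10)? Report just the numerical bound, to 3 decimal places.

Only the mean of a non-negative variable is known, so Markov's inequality is the applicable tail bound.
Markov's inequality: for a non-negative random variable, Pr(X ≥ a) ≤ E[X]/a.
Here E[X] = 1.7 and a = 10, so the bound is 1.7/10 = 0.1700.

0.170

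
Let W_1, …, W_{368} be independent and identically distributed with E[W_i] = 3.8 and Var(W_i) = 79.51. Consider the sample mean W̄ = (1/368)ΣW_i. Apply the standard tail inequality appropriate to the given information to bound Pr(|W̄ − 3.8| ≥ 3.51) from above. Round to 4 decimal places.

0.0175

With mean and variance of each term known, Chebyshev's inequality bounds the deviation of the sum (or sample mean).
Var(W̄) = Var(W_i)/n = 79.51/368 = 0.21606.
Chebyshev: Pr(|W̄ − 3.8| ≥ 3.51) ≤ Var(W̄)/(3.51)² = 79.51/(368·3.51²) = 0.0175.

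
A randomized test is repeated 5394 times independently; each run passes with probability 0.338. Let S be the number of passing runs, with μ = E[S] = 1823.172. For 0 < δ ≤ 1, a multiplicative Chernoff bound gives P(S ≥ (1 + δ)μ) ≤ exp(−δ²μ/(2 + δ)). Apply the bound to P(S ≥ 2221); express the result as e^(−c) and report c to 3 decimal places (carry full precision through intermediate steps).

39.135

Write 2221 = (1 + δ)μ, so δ = 2221/1823.172 − 1 = 0.2182065…
Then the exponent is δ²μ/(2 + δ) = (2221 − μ)² / (μ·(2 + δ)) = 39.134616.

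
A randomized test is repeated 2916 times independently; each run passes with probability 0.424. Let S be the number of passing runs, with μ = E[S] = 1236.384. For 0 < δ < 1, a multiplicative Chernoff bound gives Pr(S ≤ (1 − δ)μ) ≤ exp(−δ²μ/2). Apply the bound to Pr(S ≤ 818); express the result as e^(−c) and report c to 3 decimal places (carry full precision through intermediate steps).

Write 818 = (1 − δ)μ, so δ = 1 − 818/1236.384 = 0.3383932…
Then the exponent is δ²μ/2 = (μ − 818)²/(2μ) = 70.789161.

70.789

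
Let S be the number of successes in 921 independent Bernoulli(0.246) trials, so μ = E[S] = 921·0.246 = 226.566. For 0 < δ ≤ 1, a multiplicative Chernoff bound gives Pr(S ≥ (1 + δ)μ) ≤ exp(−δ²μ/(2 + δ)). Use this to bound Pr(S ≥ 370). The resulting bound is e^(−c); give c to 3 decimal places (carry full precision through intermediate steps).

34.486

Write 370 = (1 + δ)μ, so δ = 370/226.566 − 1 = 0.6330782…
Then the exponent is δ²μ/(2 + δ) = (370 − μ)² / (μ·(2 + δ)) = 34.486230.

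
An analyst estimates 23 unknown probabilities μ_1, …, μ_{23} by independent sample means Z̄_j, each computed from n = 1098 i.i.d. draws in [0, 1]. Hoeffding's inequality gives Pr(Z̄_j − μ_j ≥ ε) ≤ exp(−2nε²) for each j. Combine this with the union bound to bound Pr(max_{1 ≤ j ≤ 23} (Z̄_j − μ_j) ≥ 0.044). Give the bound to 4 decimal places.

0.3276

Per-experiment Hoeffding bound: exp(−2·1098·0.044²) = exp(−4.25146) = 0.014243.
Union bound over 23 events: 23·0.014243 = 0.32760.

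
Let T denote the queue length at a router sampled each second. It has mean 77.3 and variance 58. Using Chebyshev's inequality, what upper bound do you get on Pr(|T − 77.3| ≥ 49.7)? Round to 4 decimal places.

Chebyshev: Pr(|T − μ| ≥ t) ≤ Var(T)/t².
Bound = 58 / 2470.09 = 0.0235.

0.0235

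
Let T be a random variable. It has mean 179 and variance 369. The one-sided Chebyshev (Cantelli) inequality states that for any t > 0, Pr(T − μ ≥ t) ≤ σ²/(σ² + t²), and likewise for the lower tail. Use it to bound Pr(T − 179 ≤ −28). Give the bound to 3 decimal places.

Here σ² = 369 and t = 28, so σ² + t² = 1153.
Cantelli's bound: 369/1153 = 0.3200.

0.320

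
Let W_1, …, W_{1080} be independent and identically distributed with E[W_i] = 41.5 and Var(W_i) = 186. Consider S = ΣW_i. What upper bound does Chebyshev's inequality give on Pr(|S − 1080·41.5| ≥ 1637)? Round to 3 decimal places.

0.075

Var(S) = n·Var(W_i) = 1080·186 = 200880.
Chebyshev: Pr(|S − 1080·41.5| ≥ 1637) ≤ Var(S)/1637² = 200880/2679769 = 0.0750.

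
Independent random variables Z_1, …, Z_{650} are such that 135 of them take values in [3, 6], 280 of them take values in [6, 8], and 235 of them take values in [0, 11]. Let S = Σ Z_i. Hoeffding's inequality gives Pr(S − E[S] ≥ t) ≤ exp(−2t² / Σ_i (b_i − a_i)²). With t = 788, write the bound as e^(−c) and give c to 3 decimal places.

Σ(b_i − a_i)² = 135·3² + 280·2² + 235·11² = 30770.
c = 2t² / 30770 = 2·788² / 30770 = 40.3604.

40.360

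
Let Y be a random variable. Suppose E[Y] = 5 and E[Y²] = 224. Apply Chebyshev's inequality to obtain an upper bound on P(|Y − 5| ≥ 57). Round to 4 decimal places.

0.0612

Var(Y) = E[Y²] − (E[Y])² = 224 − 25 = 199.
Chebyshev's inequality: P(|Y − μ| ≥ t) ≤ Var(Y)/t² = 199/3249 = 0.0612.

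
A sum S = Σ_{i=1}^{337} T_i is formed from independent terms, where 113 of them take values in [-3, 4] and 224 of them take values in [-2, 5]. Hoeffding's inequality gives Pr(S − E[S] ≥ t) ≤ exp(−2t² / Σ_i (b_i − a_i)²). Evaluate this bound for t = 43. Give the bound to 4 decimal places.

Σ(b_i − a_i)² = 113·7² + 224·7² = 16513.
Exponent = 2·43² / 16513 = 0.22394.
Bound = exp(−0.22394) = 0.79936.

0.7994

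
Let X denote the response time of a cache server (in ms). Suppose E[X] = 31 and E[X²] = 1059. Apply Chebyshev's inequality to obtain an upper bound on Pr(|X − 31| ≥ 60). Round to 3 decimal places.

0.027

Var(X) = E[X²] − (E[X])² = 1059 − 961 = 98.
Chebyshev's inequality: Pr(|X − μ| ≥ t) ≤ Var(X)/t² = 98/3600 = 0.0272.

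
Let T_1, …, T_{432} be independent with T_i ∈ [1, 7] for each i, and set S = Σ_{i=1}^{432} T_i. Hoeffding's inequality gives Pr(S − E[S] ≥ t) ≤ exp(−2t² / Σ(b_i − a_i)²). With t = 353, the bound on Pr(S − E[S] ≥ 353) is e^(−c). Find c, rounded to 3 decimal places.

16.025

Σ(b_i − a_i)² = 432·(6)² = 15552.
c = 2t²/15552 = 2·353²/15552 = 16.0248.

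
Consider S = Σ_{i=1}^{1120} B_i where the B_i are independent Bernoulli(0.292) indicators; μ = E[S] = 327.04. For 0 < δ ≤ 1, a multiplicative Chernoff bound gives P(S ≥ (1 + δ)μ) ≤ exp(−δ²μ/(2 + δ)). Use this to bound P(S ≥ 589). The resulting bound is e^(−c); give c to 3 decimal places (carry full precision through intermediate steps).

74.913

Write 589 = (1 + δ)μ, so δ = 589/327.04 − 1 = 0.8010029…
Then the exponent is δ²μ/(2 + δ) = (589 − μ)² / (μ·(2 + δ)) = 74.912713.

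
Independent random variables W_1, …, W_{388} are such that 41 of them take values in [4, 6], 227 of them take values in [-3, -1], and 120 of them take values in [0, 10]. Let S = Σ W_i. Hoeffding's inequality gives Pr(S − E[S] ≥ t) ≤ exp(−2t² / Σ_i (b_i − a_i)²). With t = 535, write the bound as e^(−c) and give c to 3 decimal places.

43.792

Σ(b_i − a_i)² = 41·2² + 227·2² + 120·10² = 13072.
c = 2t² / 13072 = 2·535² / 13072 = 43.7921.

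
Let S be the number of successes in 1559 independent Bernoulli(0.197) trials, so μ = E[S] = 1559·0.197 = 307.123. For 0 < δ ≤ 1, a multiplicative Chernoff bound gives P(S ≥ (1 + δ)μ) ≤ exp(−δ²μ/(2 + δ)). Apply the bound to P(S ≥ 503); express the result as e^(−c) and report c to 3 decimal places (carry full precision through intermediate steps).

Write 503 = (1 + δ)μ, so δ = 503/307.123 − 1 = 0.6377803…
Then the exponent is δ²μ/(2 + δ) = (503 − μ)² / (μ·(2 + δ)) = 47.360461.

47.360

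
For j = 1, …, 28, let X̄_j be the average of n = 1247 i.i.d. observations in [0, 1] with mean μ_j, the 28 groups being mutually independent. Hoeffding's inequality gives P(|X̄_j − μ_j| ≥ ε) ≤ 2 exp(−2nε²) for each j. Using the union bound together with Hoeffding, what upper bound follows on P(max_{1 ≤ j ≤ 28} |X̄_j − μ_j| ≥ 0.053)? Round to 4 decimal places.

0.0508

Per-experiment Hoeffding bound: 2·exp(−2·1247·0.053²) = 2·exp(−7.00565) = 0.0018135.
Union bound over 28 events: 28·0.0018135 = 0.05078.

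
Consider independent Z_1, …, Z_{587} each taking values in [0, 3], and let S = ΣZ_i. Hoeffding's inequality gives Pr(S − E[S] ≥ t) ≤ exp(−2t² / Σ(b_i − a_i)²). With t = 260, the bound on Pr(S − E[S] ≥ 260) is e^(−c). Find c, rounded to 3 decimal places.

25.592

Σ(b_i − a_i)² = 587·(3)² = 5283.
c = 2t²/5283 = 2·260²/5283 = 25.5915.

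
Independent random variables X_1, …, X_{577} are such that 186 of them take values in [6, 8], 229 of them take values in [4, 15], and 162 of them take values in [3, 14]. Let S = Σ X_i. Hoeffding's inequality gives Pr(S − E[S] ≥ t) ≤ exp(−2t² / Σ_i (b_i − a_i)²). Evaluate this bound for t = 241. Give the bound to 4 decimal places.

0.0892

Σ(b_i − a_i)² = 186·2² + 229·11² + 162·11² = 48055.
Exponent = 2·241² / 48055 = 2.41727.
Bound = exp(−2.41727) = 0.08916.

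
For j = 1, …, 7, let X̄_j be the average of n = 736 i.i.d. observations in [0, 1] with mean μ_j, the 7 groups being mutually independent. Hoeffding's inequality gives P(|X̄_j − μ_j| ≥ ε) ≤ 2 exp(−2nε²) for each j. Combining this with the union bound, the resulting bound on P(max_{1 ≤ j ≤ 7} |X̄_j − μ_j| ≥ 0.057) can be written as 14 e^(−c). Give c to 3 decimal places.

4.783

Union bound over the 7 events: P(max_{1 ≤ j ≤ 7} |X̄_j − μ_j| ≥ 0.057) ≤ 7·2·exp(−2nε²) = 14 exp(−2·736·0.057²).
So c = 2·736·0.057² = 4.7825.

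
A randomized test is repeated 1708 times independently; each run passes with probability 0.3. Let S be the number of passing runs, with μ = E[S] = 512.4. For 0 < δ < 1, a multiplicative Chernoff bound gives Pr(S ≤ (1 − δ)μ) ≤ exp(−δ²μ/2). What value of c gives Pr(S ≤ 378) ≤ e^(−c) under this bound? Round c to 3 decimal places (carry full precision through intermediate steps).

17.626

Write 378 = (1 − δ)μ, so δ = 1 − 378/512.4 = 0.2622951…
Then the exponent is δ²μ/2 = (μ − 378)²/(2μ) = 17.626230.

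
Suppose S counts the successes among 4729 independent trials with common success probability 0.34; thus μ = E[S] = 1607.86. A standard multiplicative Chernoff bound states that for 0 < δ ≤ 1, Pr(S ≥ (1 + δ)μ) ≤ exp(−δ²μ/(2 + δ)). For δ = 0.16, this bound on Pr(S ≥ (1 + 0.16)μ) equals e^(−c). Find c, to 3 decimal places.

c = δ²μ/(2 + δ) = 0.16²·1607.86/(2 + 0.16) = 19.0561.

19.056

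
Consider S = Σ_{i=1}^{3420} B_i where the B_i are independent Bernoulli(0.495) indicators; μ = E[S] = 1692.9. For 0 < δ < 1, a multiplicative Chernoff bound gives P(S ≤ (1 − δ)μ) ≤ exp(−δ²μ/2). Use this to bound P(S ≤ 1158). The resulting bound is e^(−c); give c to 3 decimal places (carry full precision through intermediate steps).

84.505

Write 1158 = (1 − δ)μ, so δ = 1 − 1158/1692.9 = 0.3159667…
Then the exponent is δ²μ/2 = (μ − 1158)²/(2μ) = 84.505290.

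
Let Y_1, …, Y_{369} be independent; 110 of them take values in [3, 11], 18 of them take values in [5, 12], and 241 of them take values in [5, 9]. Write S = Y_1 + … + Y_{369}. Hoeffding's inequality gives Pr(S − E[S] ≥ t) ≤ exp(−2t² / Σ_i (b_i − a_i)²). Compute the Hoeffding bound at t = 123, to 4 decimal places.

Σ(b_i − a_i)² = 110·8² + 18·7² + 241·4² = 11778.
Exponent = 2·123² / 11778 = 2.56903.
Bound = exp(−2.56903) = 0.07661.

0.0766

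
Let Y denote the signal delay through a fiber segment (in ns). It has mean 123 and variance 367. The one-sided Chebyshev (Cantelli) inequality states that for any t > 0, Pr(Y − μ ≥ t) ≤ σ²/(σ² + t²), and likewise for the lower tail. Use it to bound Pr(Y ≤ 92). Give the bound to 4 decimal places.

Here σ² = 367 and t = 31, so σ² + t² = 1328.
Cantelli's bound: 367/1328 = 0.2764.

0.2764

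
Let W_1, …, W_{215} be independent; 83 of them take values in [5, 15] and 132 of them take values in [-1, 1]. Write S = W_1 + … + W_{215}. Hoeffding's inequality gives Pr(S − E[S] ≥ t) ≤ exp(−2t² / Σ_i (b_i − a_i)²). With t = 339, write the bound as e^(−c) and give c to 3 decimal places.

Σ(b_i − a_i)² = 83·10² + 132·2² = 8828.
c = 2t² / 8828 = 2·339² / 8828 = 26.0356.

26.036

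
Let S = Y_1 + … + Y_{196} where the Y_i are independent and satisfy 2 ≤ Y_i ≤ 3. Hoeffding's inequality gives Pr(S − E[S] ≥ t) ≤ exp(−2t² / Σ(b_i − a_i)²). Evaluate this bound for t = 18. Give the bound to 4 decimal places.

Σ(b_i − a_i)² = 196·(1)² = 196.
Exponent = 2·18²/196 = 3.3061.
Bound = exp(−3.3061) = 0.03666.

0.0367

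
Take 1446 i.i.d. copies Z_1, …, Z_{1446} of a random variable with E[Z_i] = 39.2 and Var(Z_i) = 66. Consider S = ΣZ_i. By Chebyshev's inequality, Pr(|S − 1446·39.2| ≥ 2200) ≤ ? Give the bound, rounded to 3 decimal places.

0.020

Var(S) = n·Var(Z_i) = 1446·66 = 95436.
Chebyshev: Pr(|S − 1446·39.2| ≥ 2200) ≤ Var(S)/2200² = 95436/4840000 = 0.0197.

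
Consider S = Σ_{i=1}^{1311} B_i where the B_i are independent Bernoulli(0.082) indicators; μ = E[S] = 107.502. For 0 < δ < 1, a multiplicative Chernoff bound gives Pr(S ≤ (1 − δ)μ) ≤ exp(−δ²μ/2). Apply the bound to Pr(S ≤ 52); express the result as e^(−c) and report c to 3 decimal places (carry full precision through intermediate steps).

Write 52 = (1 − δ)μ, so δ = 1 − 52/107.502 = 0.5162881…
Then the exponent is δ²μ/2 = (μ − 52)²/(2μ) = 14.327510.

14.328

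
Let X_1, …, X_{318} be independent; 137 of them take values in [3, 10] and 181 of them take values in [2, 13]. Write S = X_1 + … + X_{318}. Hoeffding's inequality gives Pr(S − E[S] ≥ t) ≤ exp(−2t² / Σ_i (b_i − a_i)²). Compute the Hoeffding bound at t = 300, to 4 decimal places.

Σ(b_i − a_i)² = 137·7² + 181·11² = 28614.
Exponent = 2·300² / 28614 = 6.29063.
Bound = exp(−6.29063) = 0.00185.

0.0019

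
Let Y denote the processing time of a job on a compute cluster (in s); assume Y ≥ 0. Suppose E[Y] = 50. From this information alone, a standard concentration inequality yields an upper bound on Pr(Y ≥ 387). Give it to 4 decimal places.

0.1292

Only the mean of a non-negative variable is known, so Markov's inequality is the applicable tail bound.
Markov's inequality: for a non-negative random variable, Pr(Y ≥ a) ≤ E[Y]/a.
Here E[Y] = 50 and a = 387, so the bound is 50/387 = 0.1292.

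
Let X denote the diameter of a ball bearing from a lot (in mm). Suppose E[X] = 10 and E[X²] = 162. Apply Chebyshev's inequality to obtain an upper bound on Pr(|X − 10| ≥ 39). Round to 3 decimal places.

0.041

Var(X) = E[X²] − (E[X])² = 162 − 100 = 62.
Chebyshev's inequality: Pr(|X − μ| ≥ t) ≤ Var(X)/t² = 62/1521 = 0.0408.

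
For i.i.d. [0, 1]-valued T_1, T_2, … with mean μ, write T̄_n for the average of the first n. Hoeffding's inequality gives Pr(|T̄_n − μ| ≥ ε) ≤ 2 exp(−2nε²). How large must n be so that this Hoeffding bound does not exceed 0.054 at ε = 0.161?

70

Require 2·exp(−2nε²) ≤ 0.054, i.e. 2nε² ≥ ln(2/0.054) = 3.611918.
So n ≥ 3.611918 / (2·0.161²) = 69.672.
The smallest integer n is 70.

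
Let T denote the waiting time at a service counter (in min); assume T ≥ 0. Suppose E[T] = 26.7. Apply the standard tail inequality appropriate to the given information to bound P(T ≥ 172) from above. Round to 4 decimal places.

0.1552

Only the mean of a non-negative variable is known, so Markov's inequality is the applicable tail bound.
Markov's inequality: for a non-negative random variable, P(T ≥ a) ≤ E[T]/a.
Here E[T] = 26.7 and a = 172, so the bound is 26.7/172 = 0.1552.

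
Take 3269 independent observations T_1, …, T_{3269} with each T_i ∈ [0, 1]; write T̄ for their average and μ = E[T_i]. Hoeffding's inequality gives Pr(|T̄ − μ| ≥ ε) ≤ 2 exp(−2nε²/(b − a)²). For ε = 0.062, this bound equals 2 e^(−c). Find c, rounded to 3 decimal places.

c = 2nε²/(b − a)² = 2·3269·0.062² / 1² = 25.1321.

25.132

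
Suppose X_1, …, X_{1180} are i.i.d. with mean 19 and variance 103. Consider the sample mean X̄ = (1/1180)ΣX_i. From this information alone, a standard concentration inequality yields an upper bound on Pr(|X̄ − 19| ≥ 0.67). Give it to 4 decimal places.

0.1944

With mean and variance of each term known, Chebyshev's inequality bounds the deviation of the sum (or sample mean).
Var(X̄) = Var(X_i)/n = 103/1180 = 0.087288.
Chebyshev: Pr(|X̄ − 19| ≥ 0.67) ≤ Var(X̄)/(0.67)² = 103/(1180·0.67²) = 0.1944.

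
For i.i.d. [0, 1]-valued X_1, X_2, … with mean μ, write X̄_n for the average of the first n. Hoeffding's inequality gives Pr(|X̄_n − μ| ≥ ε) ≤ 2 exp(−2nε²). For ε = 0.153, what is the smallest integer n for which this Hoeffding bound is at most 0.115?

62

Require 2·exp(−2nε²) ≤ 0.115, i.e. 2nε² ≥ ln(2/0.115) = 2.855970.
So n ≥ 2.855970 / (2·0.153²) = 61.002.
The smallest integer n is 62.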